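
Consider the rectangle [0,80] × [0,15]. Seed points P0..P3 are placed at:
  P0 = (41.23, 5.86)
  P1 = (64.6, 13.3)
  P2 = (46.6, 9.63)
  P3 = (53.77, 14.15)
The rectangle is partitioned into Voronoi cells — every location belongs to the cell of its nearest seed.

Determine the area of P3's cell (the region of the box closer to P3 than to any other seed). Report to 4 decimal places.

Area of P3's cell: 86.1593

1. box [0,80]×[0,15]: [(0, 0) (80, 0) (80, 15) (0, 15)]
2. ⊥bis P3·P0 via (47.5,10.005): [(54.1142, 0) (80, 0) (80, 15) (44.1979, 15)]  |A|=462.6597
3. ⊥bis P3·P1 via (59.185,13.725): [(54.1142, 0) (58.1078, 0) (59.2851, 15) (44.1979, 15)]  |A|=143.1061
4. ⊥bis P3·P2 via (50.185,11.89): [(57.6805, 0) (58.1078, 0) (59.2851, 15) (48.2244, 15)]  |A|=86.1593
5. canonical 4-gon: [(57.6805, 0) (58.1078, 0) (59.2851, 15) (48.2244, 15)]
6. shoelace: 86.1593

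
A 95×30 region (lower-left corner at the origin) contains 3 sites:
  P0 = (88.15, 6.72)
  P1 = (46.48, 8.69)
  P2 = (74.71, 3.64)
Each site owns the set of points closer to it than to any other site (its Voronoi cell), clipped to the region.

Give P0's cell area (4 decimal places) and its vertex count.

Area of P0's cell: 474.6125 (4 vertices)

1. box [0,95]×[0,30]: [(0, 0) (95, 0) (95, 30) (0, 30)]
2. ⊥bis P0·P1 via (67.315,7.705): [(66.9507, 0) (95, 0) (95, 30) (68.369, 30)]  |A|=820.2036
3. ⊥bis P0·P2 via (81.43,5.18): [(82.6171, 0) (95, 0) (95, 30) (75.7421, 30)]  |A|=474.6125
4. canonical 4-gon: [(82.6171, 0) (95, 0) (95, 30) (75.7421, 30)]
5. shoelace: 474.6125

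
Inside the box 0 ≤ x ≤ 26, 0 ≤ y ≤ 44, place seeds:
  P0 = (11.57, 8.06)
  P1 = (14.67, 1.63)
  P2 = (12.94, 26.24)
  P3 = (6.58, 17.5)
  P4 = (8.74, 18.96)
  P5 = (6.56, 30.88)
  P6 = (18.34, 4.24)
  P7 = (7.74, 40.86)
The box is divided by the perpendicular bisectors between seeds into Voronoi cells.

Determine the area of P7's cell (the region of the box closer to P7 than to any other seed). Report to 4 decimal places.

Area of P7's cell: 197.6958

1. box [0,26]×[0,44]: [(0, 0) (26, 0) (26, 44) (0, 44)]
2. ⊥bis P7·P0 via (9.655,24.46): [(0, 23.3326) (26, 26.3686) (26, 44) (0, 44)]  |A|=497.8847
3. ⊥bis P7·P1 via (11.205,21.245): [(0, 23.3326) (26, 26.3686) (26, 44) (0, 44)]  |A|=497.8847
4. ⊥bis P7·P2 via (10.34,33.55): [(0, 29.8723) (26, 39.1199) (26, 44) (0, 44)]  |A|=247.1014
5. ⊥bis P7·P3 via (7.16,29.18): [(0, 29.8723) (26, 39.1199) (26, 44) (0, 44)]  |A|=247.1014
6. ⊥bis P7·P4 via (8.24,29.91): [(0, 29.8723) (26, 39.1199) (26, 44) (0, 44)]  |A|=247.1014
7. ⊥bis P7·P5 via (7.15,35.87): [(0, 36.7154) (14.4395, 35.0081) (26, 39.1199) (26, 44) (0, 44)]  |A|=197.6958
8. ⊥bis P7·P6 via (13.04,22.55): [(0, 36.7154) (14.4395, 35.0081) (26, 39.1199) (26, 44) (0, 44)]  |A|=197.6958
9. canonical 5-gon: [(0, 36.7154) (14.4395, 35.0081) (26, 39.1199) (26, 44) (0, 44)]
10. shoelace: 197.6958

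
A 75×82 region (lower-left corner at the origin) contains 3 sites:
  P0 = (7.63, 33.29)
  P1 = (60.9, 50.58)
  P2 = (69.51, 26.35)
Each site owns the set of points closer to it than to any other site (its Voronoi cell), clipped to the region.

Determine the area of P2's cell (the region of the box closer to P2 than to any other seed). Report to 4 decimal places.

Area of P2's cell: 1342.1069

1. box [0,75]×[0,82]: [(0, 0) (75, 0) (75, 82) (0, 82)]
2. ⊥bis P2·P0 via (38.57,29.82): [(35.2256, 0) (75, 0) (75, 82) (44.4221, 82)]  |A|=2884.443
3. ⊥bis P2·P1 via (65.205,38.465): [(38.4743, 28.9664) (35.2256, 0) (75, 0) (75, 41.9456)]  |A|=1342.1069
4. canonical 4-gon: [(38.4743, 28.9664) (35.2256, 0) (75, 0) (75, 41.9456)]
5. shoelace: 1342.1069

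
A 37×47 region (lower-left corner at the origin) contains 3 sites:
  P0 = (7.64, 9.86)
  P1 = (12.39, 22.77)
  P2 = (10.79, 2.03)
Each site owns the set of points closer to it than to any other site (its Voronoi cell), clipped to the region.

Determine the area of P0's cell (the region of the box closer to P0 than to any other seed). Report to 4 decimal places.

1. box [0,37]×[0,47]: [(0, 0) (37, 0) (37, 47) (0, 47)]
2. ⊥bis P0·P1 via (10.015,16.315): [(0, 19.9998) (0, 0) (37, 0) (37, 6.3864)]  |A|=488.1446
3. ⊥bis P0·P2 via (9.215,5.945): [(23.0607, 11.5151) (0, 19.9998) (0, 2.2378)]  |A|=204.8019
4. canonical 3-gon: [(23.0607, 11.5151) (0, 19.9998) (0, 2.2378)]
5. shoelace: 204.8019

Area of P0's cell: 204.8019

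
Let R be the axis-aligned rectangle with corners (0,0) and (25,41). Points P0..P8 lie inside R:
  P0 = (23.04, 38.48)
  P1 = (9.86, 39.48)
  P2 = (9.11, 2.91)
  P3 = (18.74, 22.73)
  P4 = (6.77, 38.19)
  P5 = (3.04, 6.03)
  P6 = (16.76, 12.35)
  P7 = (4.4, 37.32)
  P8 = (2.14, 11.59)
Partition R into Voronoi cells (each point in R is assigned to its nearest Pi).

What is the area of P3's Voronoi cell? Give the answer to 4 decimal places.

Area of P3's cell: 216.9593

1. box [0,25]×[0,41]: [(0, 0) (25, 0) (25, 41) (0, 41)]
2. ⊥bis P3·P0 via (20.89,30.605): [(0, 36.3083) (0, 0) (25, 0) (25, 29.4829)]  |A|=822.3901
3. ⊥bis P3·P1 via (14.3,31.105): [(15.9176, 31.9626) (0, 23.5239) (0, 0) (25, 0) (25, 29.4829)]  |A|=720.6415
4. ⊥bis P3·P2 via (13.925,12.82): [(15.9176, 31.9626) (0, 23.5239) (0, 19.5858) (25, 7.439) (25, 29.4829)]  |A|=382.8323
5. ⊥bis P3·P4 via (12.755,30.46): [(15.9176, 31.9626) (12.0419, 29.9079) (0, 20.5844) (0, 19.5858) (25, 7.439) (25, 29.4829)]  |A|=365.1337
6. ⊥bis P3·P5 via (10.89,14.38): [(15.9176, 31.9626) (12.0419, 29.9079) (2.3528, 22.406) (11.078, 14.2033) (25, 7.439) (25, 29.4829)]  |A|=342.0059
7. ⊥bis P3·P6 via (17.75,17.54): [(15.9176, 31.9626) (12.0419, 29.9079) (2.3528, 22.406) (4.9269, 19.986) (25, 16.1571) (25, 29.4829)]  |A|=235.0566
8. ⊥bis P3·P7 via (11.57,30.025): [(15.9176, 31.9626) (12.0419, 29.9079) (9.2571, 27.7517) (3.1018, 21.7019) (4.9269, 19.986) (25, 16.1571) (25, 29.4829)]  |A|=230.6239
9. ⊥bis P3·P8 via (10.44,17.16): [(15.9176, 31.9626) (12.0419, 29.9079) (9.2571, 27.7517) (5.6869, 24.2427) (9.0744, 19.1949) (25, 16.1571) (25, 29.4829)]  |A|=216.9593
10. canonical 7-gon: [(15.9176, 31.9626) (12.0419, 29.9079) (9.2571, 27.7517) (5.6869, 24.2427) (9.0744, 19.1949) (25, 16.1571) (25, 29.4829)]
11. shoelace: 216.9593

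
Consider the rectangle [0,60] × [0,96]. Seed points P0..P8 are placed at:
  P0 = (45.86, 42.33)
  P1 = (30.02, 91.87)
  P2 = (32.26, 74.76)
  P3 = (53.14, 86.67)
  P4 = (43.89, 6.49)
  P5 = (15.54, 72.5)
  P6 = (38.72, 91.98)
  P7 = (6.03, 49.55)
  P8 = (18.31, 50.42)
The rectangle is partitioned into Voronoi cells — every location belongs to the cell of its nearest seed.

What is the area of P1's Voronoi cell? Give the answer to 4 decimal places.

1. box [0,60]×[0,96]: [(0, 0) (60, 0) (60, 96) (0, 96)]
2. ⊥bis P1·P0 via (37.94,67.1): [(0, 54.969) (60, 74.1535) (60, 96) (0, 96)]  |A|=1886.3249
3. ⊥bis P1·P2 via (31.14,83.315): [(0, 79.2382) (60, 87.0933) (60, 96) (0, 96)]  |A|=770.0548
4. ⊥bis P1·P3 via (41.58,89.27): [(0, 79.2382) (40.5167, 84.5426) (43.0937, 96) (0, 96)]  |A|=586.4373
5. ⊥bis P1·P4 via (36.955,49.18): [(0, 79.2382) (40.5167, 84.5426) (43.0937, 96) (0, 96)]  |A|=586.4373
6. ⊥bis P1·P5 via (22.78,82.185): [(22.7396, 82.2152) (40.5167, 84.5426) (43.0937, 96) (4.2996, 96)]  |A|=366.2254
7. ⊥bis P1·P6 via (34.37,91.925): [(22.7396, 82.2152) (34.4733, 83.7514) (34.3185, 96) (4.2996, 96)]  |A|=278.882
8. ⊥bis P1·P7 via (18.025,70.71): [(22.7396, 82.2152) (34.4733, 83.7514) (34.3185, 96) (4.2996, 96)]  |A|=278.882
9. ⊥bis P1·P8 via (24.165,71.145): [(22.7396, 82.2152) (34.4733, 83.7514) (34.3185, 96) (4.2996, 96)]  |A|=278.882
10. canonical 4-gon: [(22.7396, 82.2152) (34.4733, 83.7514) (34.3185, 96) (4.2996, 96)]
11. shoelace: 278.882

Area of P1's cell: 278.8820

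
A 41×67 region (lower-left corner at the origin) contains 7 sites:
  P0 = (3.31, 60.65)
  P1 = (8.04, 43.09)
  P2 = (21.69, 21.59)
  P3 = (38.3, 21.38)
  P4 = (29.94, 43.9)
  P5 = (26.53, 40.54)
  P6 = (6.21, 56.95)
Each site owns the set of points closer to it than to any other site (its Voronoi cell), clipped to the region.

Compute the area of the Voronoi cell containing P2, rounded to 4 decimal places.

1. box [0,41]×[0,67]: [(0, 0) (41, 0) (41, 67) (0, 67)]
2. ⊥bis P2·P0 via (12.5,41.12): [(0, 35.238) (0, 0) (41, 0) (41, 54.5309)]  |A|=1840.2631
3. ⊥bis P2·P1 via (14.865,32.34): [(0, 22.9025) (0, 0) (41, 0) (41, 48.9327)]  |A|=1472.6204
4. ⊥bis P2·P3 via (29.995,21.485): [(30.2558, 42.1114) (0, 22.9025) (0, 0) (29.7234, 0)]  |A|=972.3114
5. ⊥bis P2·P4 via (25.815,32.745): [(30.1172, 31.1541) (19.2985, 35.1547) (0, 22.9025) (0, 0) (29.7234, 0)]  |A|=912.7621
6. ⊥bis P2·P5 via (24.11,31.065): [(30.0968, 29.5359) (16.0851, 33.1146) (0, 22.9025) (0, 0) (29.7234, 0)]  |A|=883.9254
7. ⊥bis P2·P6 via (13.95,39.27): [(30.0968, 29.5359) (16.0851, 33.1146) (0, 22.9025) (0, 0) (29.7234, 0)]  |A|=883.9254
8. canonical 5-gon: [(30.0968, 29.5359) (16.0851, 33.1146) (0, 22.9025) (0, 0) (29.7234, 0)]
9. shoelace: 883.9254

Area of P2's cell: 883.9254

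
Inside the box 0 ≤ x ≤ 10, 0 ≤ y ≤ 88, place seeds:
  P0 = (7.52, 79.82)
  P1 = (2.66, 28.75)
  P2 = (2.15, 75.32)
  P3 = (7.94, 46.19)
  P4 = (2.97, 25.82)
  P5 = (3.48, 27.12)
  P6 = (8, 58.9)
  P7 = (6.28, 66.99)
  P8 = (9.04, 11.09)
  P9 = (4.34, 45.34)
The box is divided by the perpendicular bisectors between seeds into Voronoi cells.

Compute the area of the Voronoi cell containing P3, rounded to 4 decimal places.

1. box [0,10]×[0,88]: [(0, 0) (10, 0) (10, 88) (0, 88)]
2. ⊥bis P3·P0 via (7.73,63.005): [(0, 62.9085) (0, 0) (10, 0) (10, 63.0333)]  |A|=629.7091
3. ⊥bis P3·P1 via (5.3,37.47): [(0, 62.9085) (0, 39.0746) (10, 36.0471) (10, 63.0333)]  |A|=254.1008
4. ⊥bis P3·P2 via (5.045,60.755): [(0, 59.7522) (0, 39.0746) (10, 36.0471) (10, 61.7399)]  |A|=231.8523
5. ⊥bis P3·P4 via (5.455,36.005): [(0, 59.7522) (0, 39.0746) (10, 36.0471) (10, 61.7399)]  |A|=231.8523
6. ⊥bis P3·P5 via (5.71,36.655): [(0, 59.7522) (0, 39.0746) (10, 36.0471) (10, 61.7399)]  |A|=231.8523
7. ⊥bis P3·P6 via (7.97,52.545): [(0, 52.5826) (0, 39.0746) (10, 36.0471) (10, 52.5354)]  |A|=149.9819
8. ⊥bis P3·P7 via (7.11,56.59): [(0, 52.5826) (0, 39.0746) (10, 36.0471) (10, 52.5354)]  |A|=149.9819
9. ⊥bis P3·P8 via (8.49,28.64): [(0, 52.5826) (0, 39.0746) (10, 36.0471) (10, 52.5354)]  |A|=149.9819
10. ⊥bis P3·P9 via (6.14,45.765): [(4.5353, 52.5612) (8.314, 36.5575) (10, 36.0471) (10, 52.5354)]  |A|=57.5784
11. canonical 4-gon: [(4.5353, 52.5612) (8.314, 36.5575) (10, 36.0471) (10, 52.5354)]
12. shoelace: 57.5784

Area of P3's cell: 57.5784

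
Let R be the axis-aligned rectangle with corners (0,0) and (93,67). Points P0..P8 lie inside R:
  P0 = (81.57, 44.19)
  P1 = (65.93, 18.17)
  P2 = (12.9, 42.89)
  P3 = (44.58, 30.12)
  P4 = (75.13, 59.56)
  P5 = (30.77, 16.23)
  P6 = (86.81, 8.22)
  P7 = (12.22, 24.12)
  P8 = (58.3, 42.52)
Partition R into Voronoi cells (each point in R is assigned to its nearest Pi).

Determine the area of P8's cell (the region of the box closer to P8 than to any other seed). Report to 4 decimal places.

1. box [0,93]×[0,67]: [(0, 0) (93, 0) (93, 67) (0, 67)]
2. ⊥bis P8·P0 via (69.935,43.355): [(0, 0) (73.0464, 0) (68.2381, 67) (0, 67)]  |A|=4733.0312
3. ⊥bis P8·P1 via (62.115,30.345): [(0, 10.8814) (70.6762, 33.0276) (68.2381, 67) (0, 67)]  |A|=3142.2271
4. ⊥bis P8·P2 via (35.6,42.705): [(35.4311, 21.9837) (70.6762, 33.0276) (68.2381, 67) (35.798, 67)]  |A|=1342.3084
5. ⊥bis P8·P3 via (51.44,36.32): [(35.69, 53.7466) (58.0043, 29.0569) (70.6762, 33.0276) (68.2381, 67) (35.798, 67)]  |A|=984.7288
6. ⊥bis P8·P4 via (66.715,51.04): [(35.69, 53.7466) (58.0043, 29.0569) (70.6762, 33.0276) (69.5871, 48.2033) (50.5559, 67) (35.798, 67)]  |A|=818.5454
7. ⊥bis P8·P5 via (44.535,29.375): [(35.69, 53.7466) (58.0043, 29.0569) (70.6762, 33.0276) (69.5871, 48.2033) (50.5559, 67) (35.798, 67)]  |A|=818.5454
8. ⊥bis P8·P6 via (72.555,25.37): [(35.69, 53.7466) (58.0043, 29.0569) (70.6762, 33.0276) (69.5871, 48.2033) (50.5559, 67) (35.798, 67)]  |A|=818.5454
9. ⊥bis P8·P7 via (35.26,33.32): [(35.69, 53.7466) (58.0043, 29.0569) (70.6762, 33.0276) (69.5871, 48.2033) (50.5559, 67) (35.798, 67)]  |A|=818.5454
10. canonical 6-gon: [(35.69, 53.7466) (58.0043, 29.0569) (70.6762, 33.0276) (69.5871, 48.2033) (50.5559, 67) (35.798, 67)]
11. shoelace: 818.5454

Area of P8's cell: 818.5454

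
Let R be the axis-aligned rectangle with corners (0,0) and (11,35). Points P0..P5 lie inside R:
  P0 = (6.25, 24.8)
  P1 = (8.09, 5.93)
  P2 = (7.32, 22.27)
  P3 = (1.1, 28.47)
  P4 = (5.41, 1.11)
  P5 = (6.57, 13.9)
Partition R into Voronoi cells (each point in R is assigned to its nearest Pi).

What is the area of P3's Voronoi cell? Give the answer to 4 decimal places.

Area of P3's cell: 65.1496

1. box [0,11]×[0,35]: [(0, 0) (11, 0) (11, 35) (0, 35)]
2. ⊥bis P3·P0 via (3.675,26.635): [(0, 21.478) (9.6361, 35) (0, 35)]  |A|=65.1496
3. ⊥bis P3·P1 via (4.595,17.2): [(0, 21.478) (9.6361, 35) (0, 35)]  |A|=65.1496
4. ⊥bis P3·P2 via (4.21,25.37): [(0, 21.478) (9.6361, 35) (0, 35)]  |A|=65.1496
5. ⊥bis P3·P4 via (3.255,14.79): [(0, 21.478) (9.6361, 35) (0, 35)]  |A|=65.1496
6. ⊥bis P3·P5 via (3.835,21.185): [(0, 21.478) (9.6361, 35) (0, 35)]  |A|=65.1496
7. canonical 3-gon: [(0, 21.478) (9.6361, 35) (0, 35)]
8. shoelace: 65.1496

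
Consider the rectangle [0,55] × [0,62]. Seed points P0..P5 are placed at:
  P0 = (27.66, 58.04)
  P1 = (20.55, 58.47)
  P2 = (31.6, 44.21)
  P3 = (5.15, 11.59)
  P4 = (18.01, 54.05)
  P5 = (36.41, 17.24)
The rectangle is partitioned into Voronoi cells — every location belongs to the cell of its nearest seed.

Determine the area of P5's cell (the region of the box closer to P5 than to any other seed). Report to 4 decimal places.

1. box [0,55]×[0,62]: [(0, 0) (55, 0) (55, 62) (0, 62)]
2. ⊥bis P5·P0 via (32.035,37.64): [(0, 30.7697) (0, 0) (55, 0) (55, 42.5651)]  |A|=2016.7081
3. ⊥bis P5·P1 via (28.48,37.855): [(22.7377, 35.6461) (0, 26.8996) (0, 0) (55, 0) (55, 42.5651)]  |A|=1972.7086
4. ⊥bis P5·P2 via (34.005,30.725): [(0, 24.6603) (0, 0) (55, 0) (55, 34.4694)]  |A|=1626.0671
5. ⊥bis P5·P3 via (20.78,14.415): [(18.3371, 27.9307) (23.3854, 0) (55, 0) (55, 34.4694)]  |A|=1073.3819
6. ⊥bis P5·P4 via (27.21,35.645): [(18.3371, 27.9307) (23.3854, 0) (55, 0) (55, 34.4694)]  |A|=1073.3819
7. canonical 4-gon: [(18.3371, 27.9307) (23.3854, 0) (55, 0) (55, 34.4694)]
8. shoelace: 1073.3819

Area of P5's cell: 1073.3819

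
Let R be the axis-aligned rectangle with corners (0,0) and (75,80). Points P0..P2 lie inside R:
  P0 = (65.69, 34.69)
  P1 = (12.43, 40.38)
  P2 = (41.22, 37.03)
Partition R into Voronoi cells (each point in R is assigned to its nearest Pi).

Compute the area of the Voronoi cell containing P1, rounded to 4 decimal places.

1. box [0,75]×[0,80]: [(0, 0) (75, 0) (75, 80) (0, 80)]
2. ⊥bis P1·P0 via (39.06,37.535): [(0, 0) (35.05, 0) (43.5967, 80) (0, 80)]  |A|=3145.8677
3. ⊥bis P1·P2 via (26.825,38.705): [(0, 0) (22.3213, 0) (31.6301, 80) (0, 80)]  |A|=2158.0549
4. canonical 4-gon: [(0, 0) (22.3213, 0) (31.6301, 80) (0, 80)]
5. shoelace: 2158.0549

Area of P1's cell: 2158.0549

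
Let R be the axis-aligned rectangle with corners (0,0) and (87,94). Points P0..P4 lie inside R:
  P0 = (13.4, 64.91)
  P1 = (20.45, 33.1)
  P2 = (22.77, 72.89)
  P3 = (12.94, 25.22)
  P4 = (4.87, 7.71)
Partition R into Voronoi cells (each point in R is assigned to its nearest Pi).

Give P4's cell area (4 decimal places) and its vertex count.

1. box [0,87]×[0,94]: [(0, 0) (87, 0) (87, 94) (0, 94)]
2. ⊥bis P4·P0 via (9.135,36.31): [(0, 37.6723) (0, 0) (87, 0) (87, 24.6983)]  |A|=2713.1202
3. ⊥bis P4·P1 via (12.66,20.405): [(0, 28.1735) (0, 0) (45.9131, 0)]  |A|=646.7666
4. ⊥bis P4·P2 via (13.82,40.3): [(0, 28.1735) (0, 0) (45.9131, 0)]  |A|=646.7666
5. ⊥bis P4·P3 via (8.905,16.465): [(0, 20.5691) (0, 0) (44.6302, 0)]  |A|=459.002
6. canonical 3-gon: [(0, 20.5691) (0, 0) (44.6302, 0)]
7. shoelace: 459.002

Area of P4's cell: 459.0020 (3 vertices)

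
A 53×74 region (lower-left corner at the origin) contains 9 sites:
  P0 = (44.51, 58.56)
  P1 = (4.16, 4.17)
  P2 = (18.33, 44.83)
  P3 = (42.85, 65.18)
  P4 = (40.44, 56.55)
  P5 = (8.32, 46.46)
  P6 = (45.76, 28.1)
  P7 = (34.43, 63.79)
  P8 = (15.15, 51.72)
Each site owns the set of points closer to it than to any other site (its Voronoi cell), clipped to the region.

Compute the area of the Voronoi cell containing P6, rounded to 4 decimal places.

Area of P6's cell: 1032.3308

1. box [0,53]×[0,74]: [(0, 0) (53, 0) (53, 74) (0, 74)]
2. ⊥bis P6·P0 via (45.135,43.33): [(0, 41.4778) (0, 0) (53, 0) (53, 43.6528)]  |A|=2255.9592
3. ⊥bis P6·P1 via (24.96,16.135): [(10.1424, 41.894) (34.2415, 0) (53, 0) (53, 43.6528)]  |A|=1328.3607
4. ⊥bis P6·P2 via (32.045,36.465): [(36.0035, 42.9553) (22.3805, 20.6193) (34.2415, 0) (53, 0) (53, 43.6528)]  |A|=1046.7729
5. ⊥bis P6·P3 via (44.305,46.64): [(36.0035, 42.9553) (22.3805, 20.6193) (34.2415, 0) (53, 0) (53, 43.6528)]  |A|=1046.7729
6. ⊥bis P6·P4 via (43.1,42.325): [(49.4134, 43.5056) (34.6561, 40.746) (22.3805, 20.6193) (34.2415, 0) (53, 0) (53, 43.6528)]  |A|=1032.3308
7. ⊥bis P6·P5 via (27.04,37.28): [(49.4134, 43.5056) (34.6561, 40.746) (22.3805, 20.6193) (34.2415, 0) (53, 0) (53, 43.6528)]  |A|=1032.3308
8. ⊥bis P6·P7 via (40.095,45.945): [(49.4134, 43.5056) (34.6561, 40.746) (22.3805, 20.6193) (34.2415, 0) (53, 0) (53, 43.6528)]  |A|=1032.3308
9. ⊥bis P6·P8 via (30.455,39.91): [(49.4134, 43.5056) (34.6561, 40.746) (22.3805, 20.6193) (34.2415, 0) (53, 0) (53, 43.6528)]  |A|=1032.3308
10. canonical 6-gon: [(49.4134, 43.5056) (34.6561, 40.746) (22.3805, 20.6193) (34.2415, 0) (53, 0) (53, 43.6528)]
11. shoelace: 1032.3308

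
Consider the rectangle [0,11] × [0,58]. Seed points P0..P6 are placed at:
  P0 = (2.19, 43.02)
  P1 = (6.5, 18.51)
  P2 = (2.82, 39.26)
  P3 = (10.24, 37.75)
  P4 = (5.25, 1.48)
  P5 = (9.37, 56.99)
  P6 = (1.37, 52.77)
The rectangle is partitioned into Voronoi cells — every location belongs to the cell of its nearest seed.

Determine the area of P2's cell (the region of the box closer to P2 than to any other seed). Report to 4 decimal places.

Area of P2's cell: 74.5188

1. box [0,11]×[0,58]: [(0, 0) (11, 0) (11, 58) (0, 58)]
2. ⊥bis P2·P0 via (2.505,41.14): [(0, 40.7203) (0, 0) (11, 0) (11, 42.5634)]  |A|=458.06
3. ⊥bis P2·P1 via (4.66,28.885): [(0, 40.7203) (0, 28.0586) (11, 30.0094) (11, 42.5634)]  |A|=138.6863
4. ⊥bis P2·P3 via (6.53,38.505): [(7.2273, 41.9312) (0, 40.7203) (0, 28.0586) (4.569, 28.8689)]  |A|=74.5188
5. ⊥bis P2·P4 via (4.035,20.37): [(7.2273, 41.9312) (0, 40.7203) (0, 28.0586) (4.569, 28.8689)]  |A|=74.5188
6. ⊥bis P2·P5 via (6.095,48.125): [(7.2273, 41.9312) (0, 40.7203) (0, 28.0586) (4.569, 28.8689)]  |A|=74.5188
7. ⊥bis P2·P6 via (2.095,46.015): [(7.2273, 41.9312) (0, 40.7203) (0, 28.0586) (4.569, 28.8689)]  |A|=74.5188
8. canonical 4-gon: [(7.2273, 41.9312) (0, 40.7203) (0, 28.0586) (4.569, 28.8689)]
9. shoelace: 74.5188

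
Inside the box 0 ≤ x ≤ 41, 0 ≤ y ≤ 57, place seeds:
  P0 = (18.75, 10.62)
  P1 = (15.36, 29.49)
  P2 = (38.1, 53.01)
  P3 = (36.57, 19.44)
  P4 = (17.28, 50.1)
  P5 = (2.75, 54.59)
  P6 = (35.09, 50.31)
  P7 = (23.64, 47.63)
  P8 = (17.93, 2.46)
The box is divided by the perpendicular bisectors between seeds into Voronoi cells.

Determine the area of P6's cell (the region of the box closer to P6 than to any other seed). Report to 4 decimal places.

Area of P6's cell: 194.1891

1. box [0,41]×[0,57]: [(0, 0) (41, 0) (41, 57) (0, 57)]
2. ⊥bis P6·P0 via (26.92,30.465): [(0, 41.5477) (41, 24.6684) (41, 57) (0, 57)]  |A|=979.5698
3. ⊥bis P6·P1 via (25.225,39.9): [(41, 24.9509) (41, 57) (7.1803, 57)]  |A|=541.9459
4. ⊥bis P6·P2 via (36.595,51.66): [(41, 24.9509) (41, 46.7492) (31.805, 57) (7.1803, 57)]  |A|=494.8179
5. ⊥bis P6·P3 via (35.83,34.875): [(30.7829, 34.633) (41, 35.1229) (41, 46.7492) (31.805, 57) (7.1803, 57)]  |A|=442.854
6. ⊥bis P6·P4 via (26.185,50.205): [(26.3187, 38.8635) (30.7829, 34.633) (41, 35.1229) (41, 46.7492) (31.805, 57) (26.1049, 57)]  |A|=271.2415
7. ⊥bis P6·P5 via (18.92,52.45): [(26.3187, 38.8635) (30.7829, 34.633) (41, 35.1229) (41, 46.7492) (31.805, 57) (26.1049, 57)]  |A|=271.2415
8. ⊥bis P6·P7 via (29.365,48.97): [(32.6992, 34.7249) (41, 35.1229) (41, 46.7492) (31.805, 57) (27.4855, 57)]  |A|=194.1891
9. ⊥bis P6·P8 via (26.51,26.385): [(32.6992, 34.7249) (41, 35.1229) (41, 46.7492) (31.805, 57) (27.4855, 57)]  |A|=194.1891
10. canonical 5-gon: [(32.6992, 34.7249) (41, 35.1229) (41, 46.7492) (31.805, 57) (27.4855, 57)]
11. shoelace: 194.1891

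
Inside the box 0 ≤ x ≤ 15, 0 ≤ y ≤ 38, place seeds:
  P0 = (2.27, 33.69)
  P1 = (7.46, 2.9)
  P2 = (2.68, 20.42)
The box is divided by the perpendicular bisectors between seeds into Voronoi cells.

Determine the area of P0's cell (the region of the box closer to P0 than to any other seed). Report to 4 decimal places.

Area of P0's cell: 161.8462

1. box [0,15]×[0,38]: [(0, 0) (15, 0) (15, 38) (0, 38)]
2. ⊥bis P0·P1 via (4.865,18.295): [(0, 17.4749) (15, 20.0034) (15, 38) (0, 38)]  |A|=288.9126
3. ⊥bis P0·P2 via (2.475,27.055): [(0, 26.9785) (15, 27.442) (15, 38) (0, 38)]  |A|=161.8462
4. canonical 4-gon: [(0, 26.9785) (15, 27.442) (15, 38) (0, 38)]
5. shoelace: 161.8462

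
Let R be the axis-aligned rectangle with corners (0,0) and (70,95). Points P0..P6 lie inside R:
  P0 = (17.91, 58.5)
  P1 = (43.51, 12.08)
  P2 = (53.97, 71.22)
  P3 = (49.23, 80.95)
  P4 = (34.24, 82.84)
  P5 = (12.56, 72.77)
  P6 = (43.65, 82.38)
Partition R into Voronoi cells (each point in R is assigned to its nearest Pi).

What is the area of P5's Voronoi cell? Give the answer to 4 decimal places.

Area of P5's cell: 665.8984

1. box [0,70]×[0,95]: [(0, 0) (70, 0) (70, 95) (0, 95)]
2. ⊥bis P5·P0 via (15.235,65.635): [(0, 59.9232) (70, 86.1671) (70, 95) (0, 95)]  |A|=1536.8399
3. ⊥bis P5·P1 via (28.035,42.425): [(0, 59.9232) (70, 86.1671) (70, 95) (0, 95)]  |A|=1536.8399
4. ⊥bis P5·P2 via (33.265,71.995): [(0, 59.9232) (33.2802, 72.4004) (34.1261, 95) (0, 95)]  |A|=969.2995
5. ⊥bis P5·P3 via (30.895,76.86): [(0, 59.9232) (31.9971, 71.9193) (26.8485, 95) (0, 95)]  |A|=871.0188
6. ⊥bis P5·P4 via (23.4,77.805): [(0, 59.9232) (27.0034, 70.0471) (15.4132, 95) (0, 95)]  |A|=665.8984
7. ⊥bis P5·P6 via (28.105,77.575): [(0, 59.9232) (27.0034, 70.0471) (15.4132, 95) (0, 95)]  |A|=665.8984
8. canonical 4-gon: [(0, 59.9232) (27.0034, 70.0471) (15.4132, 95) (0, 95)]
9. shoelace: 665.8984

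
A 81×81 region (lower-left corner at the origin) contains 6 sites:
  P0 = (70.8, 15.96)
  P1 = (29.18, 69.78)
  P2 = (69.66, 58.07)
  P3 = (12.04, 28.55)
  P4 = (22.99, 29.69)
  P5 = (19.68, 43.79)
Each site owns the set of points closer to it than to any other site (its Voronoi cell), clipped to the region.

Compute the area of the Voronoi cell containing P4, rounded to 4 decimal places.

1. box [0,81]×[0,81]: [(0, 0) (81, 0) (81, 81) (0, 81)]
2. ⊥bis P4·P0 via (46.895,22.825): [(0, 0) (40.3402, 0) (63.6016, 81) (0, 81)]  |A|=4209.6412
3. ⊥bis P4·P1 via (26.085,49.735): [(0, 53.7626) (0, 0) (40.3402, 0) (53.4113, 45.5157)]  |A|=2353.8209
4. ⊥bis P4·P2 via (46.325,43.88): [(44.4929, 46.8928) (0, 53.7626) (0, 0) (40.3402, 0) (50.8192, 36.4895)]  |A|=2311.7866
5. ⊥bis P4·P3 via (17.515,29.12): [(44.4929, 46.8928) (15.1937, 51.4166) (20.5467, 0) (40.3402, 0) (50.8192, 36.4895)]  |A|=1375.1397
6. ⊥bis P4·P5 via (21.335,36.74): [(47.0027, 42.7655) (16.8317, 35.6829) (20.5467, 0) (40.3402, 0) (50.8192, 36.4895)]  |A|=1077.2017
7. canonical 5-gon: [(47.0027, 42.7655) (16.8317, 35.6829) (20.5467, 0) (40.3402, 0) (50.8192, 36.4895)]
8. shoelace: 1077.2017

Area of P4's cell: 1077.2017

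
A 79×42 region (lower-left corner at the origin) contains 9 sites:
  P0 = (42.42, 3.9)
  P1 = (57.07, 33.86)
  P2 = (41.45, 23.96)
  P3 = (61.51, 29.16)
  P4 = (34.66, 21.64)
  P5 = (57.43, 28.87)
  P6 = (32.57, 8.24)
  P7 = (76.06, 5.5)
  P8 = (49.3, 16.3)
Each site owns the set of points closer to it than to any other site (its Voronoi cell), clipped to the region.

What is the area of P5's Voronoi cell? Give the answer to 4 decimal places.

Area of P5's cell: 99.4740

1. box [0,79]×[0,42]: [(0, 0) (79, 0) (79, 42) (0, 42)]
2. ⊥bis P5·P0 via (49.925,16.385): [(77.1824, 0) (79, 0) (79, 42) (7.313, 42)]  |A|=1543.5974
3. ⊥bis P5·P1 via (57.25,31.365): [(28.4602, 29.288) (77.1824, 0) (79, 0) (79, 32.9341)]  |A|=858.8602
4. ⊥bis P5·P2 via (49.44,26.415): [(48.1214, 30.7064) (53.1101, 14.4704) (77.1824, 0) (79, 0) (79, 32.9341)]  |A|=695.7114
5. ⊥bis P5·P3 via (59.47,29.015): [(59.2925, 31.5124) (48.1214, 30.7064) (53.1101, 14.4704) (60.8338, 9.8275)]  |A|=172.8632
6. ⊥bis P5·P4 via (46.045,25.255): [(59.2925, 31.5124) (48.1214, 30.7064) (53.1101, 14.4704) (60.8338, 9.8275)]  |A|=172.8632
7. ⊥bis P5·P6 via (45,18.555): [(59.2925, 31.5124) (48.1214, 30.7064) (53.1101, 14.4704) (60.8338, 9.8275)]  |A|=172.8632
8. ⊥bis P5·P7 via (66.745,17.185): [(60.6559, 12.3309) (59.2925, 31.5124) (48.1214, 30.7064) (53.1101, 14.4704) (58.942, 10.9647)]  |A|=170.5964
9. ⊥bis P5·P8 via (53.365,22.585): [(60.2432, 18.1363) (59.2925, 31.5124) (48.1214, 30.7064) (49.9352, 24.8033)]  |A|=99.474
10. canonical 4-gon: [(60.2432, 18.1363) (59.2925, 31.5124) (48.1214, 30.7064) (49.9352, 24.8033)]
11. shoelace: 99.474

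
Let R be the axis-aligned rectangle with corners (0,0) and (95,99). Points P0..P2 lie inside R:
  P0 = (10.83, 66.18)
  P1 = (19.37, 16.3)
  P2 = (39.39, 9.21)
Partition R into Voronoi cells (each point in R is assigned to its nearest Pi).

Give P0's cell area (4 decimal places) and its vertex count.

1. box [0,95]×[0,99]: [(0, 0) (95, 0) (95, 99) (0, 99)]
2. ⊥bis P0·P1 via (15.1,41.24): [(0, 38.6547) (95, 54.9198) (95, 99) (0, 99)]  |A|=4960.2128
3. ⊥bis P0·P2 via (25.11,37.695): [(0, 38.6547) (41.0407, 45.6813) (95, 72.732) (95, 99) (0, 99)]  |A|=4479.6446
4. canonical 5-gon: [(0, 38.6547) (41.0407, 45.6813) (95, 72.732) (95, 99) (0, 99)]
5. shoelace: 4479.6446

Area of P0's cell: 4479.6446 (5 vertices)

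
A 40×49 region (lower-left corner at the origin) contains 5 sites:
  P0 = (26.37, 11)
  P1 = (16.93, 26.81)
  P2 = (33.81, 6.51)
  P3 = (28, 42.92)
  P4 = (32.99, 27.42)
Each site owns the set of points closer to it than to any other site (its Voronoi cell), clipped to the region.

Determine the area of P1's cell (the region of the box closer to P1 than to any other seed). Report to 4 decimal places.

Area of P1's cell: 705.0592

1. box [0,40]×[0,49]: [(0, 0) (40, 0) (40, 49) (0, 49)]
2. ⊥bis P1·P0 via (21.65,18.905): [(0, 5.978) (40, 29.8616) (40, 49) (0, 49)]  |A|=1243.208
3. ⊥bis P1·P2 via (25.37,16.66): [(0, 5.978) (40, 29.8616) (40, 49) (0, 49)]  |A|=1243.208
4. ⊥bis P1·P3 via (22.465,34.865): [(0, 5.978) (34.5136, 26.5858) (1.8946, 49) (0, 49)]  |A|=763.6557
5. ⊥bis P1·P4 via (24.96,27.115): [(0, 5.978) (25.1915, 21.0196) (24.7246, 33.3123) (1.8946, 49) (0, 49)]  |A|=705.0592
6. canonical 5-gon: [(0, 5.978) (25.1915, 21.0196) (24.7246, 33.3123) (1.8946, 49) (0, 49)]
7. shoelace: 705.0592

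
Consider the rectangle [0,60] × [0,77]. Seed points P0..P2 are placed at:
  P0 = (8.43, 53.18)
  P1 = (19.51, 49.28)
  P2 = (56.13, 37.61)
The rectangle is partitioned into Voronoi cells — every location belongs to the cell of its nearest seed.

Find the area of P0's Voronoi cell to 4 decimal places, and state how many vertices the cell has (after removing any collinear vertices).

Area of P0's cell: 754.1110 (3 vertices)

1. box [0,60]×[0,77]: [(0, 0) (60, 0) (60, 77) (0, 77)]
2. ⊥bis P0·P1 via (13.97,51.23): [(0, 11.5409) (23.0407, 77) (0, 77)]  |A|=754.111
3. ⊥bis P0·P2 via (32.28,45.395): [(0, 11.5409) (23.0407, 77) (0, 77)]  |A|=754.111
4. canonical 3-gon: [(0, 11.5409) (23.0407, 77) (0, 77)]
5. shoelace: 754.111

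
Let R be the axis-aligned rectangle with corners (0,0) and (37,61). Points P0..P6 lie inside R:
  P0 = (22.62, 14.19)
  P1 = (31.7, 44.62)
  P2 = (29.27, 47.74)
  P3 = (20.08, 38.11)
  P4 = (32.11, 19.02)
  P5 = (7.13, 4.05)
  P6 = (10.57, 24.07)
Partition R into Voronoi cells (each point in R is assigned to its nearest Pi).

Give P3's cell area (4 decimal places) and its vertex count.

Area of P3's cell: 565.5540 (7 vertices)

1. box [0,37]×[0,61]: [(0, 0) (37, 0) (37, 61) (0, 61)]
2. ⊥bis P3·P0 via (21.35,26.15): [(0, 23.8829) (37, 27.8118) (37, 61) (0, 61)]  |A|=1300.6474
3. ⊥bis P3·P1 via (25.89,41.365): [(0, 23.8829) (33.6805, 27.4593) (14.8897, 61) (0, 61)]  |A|=874.7662
4. ⊥bis P3·P2 via (24.675,42.925): [(0, 23.8829) (33.6805, 27.4593) (25.4078, 42.2257) (5.7346, 61) (0, 61)]  |A|=788.826
5. ⊥bis P3·P4 via (26.095,28.565): [(0, 23.8829) (22.4477, 26.2666) (31.2434, 31.8094) (25.4078, 42.2257) (5.7346, 61) (0, 61)]  |A|=762.9408
6. ⊥bis P3·P5 via (13.605,21.08): [(0, 26.2528) (4.8723, 24.4003) (22.4477, 26.2666) (31.2434, 31.8094) (25.4078, 42.2257) (5.7346, 61) (0, 61)]  |A|=757.1675
7. ⊥bis P3·P6 via (15.325,31.09): [(0, 41.4704) (22.4463, 26.2664) (22.4477, 26.2666) (31.2434, 31.8094) (25.4078, 42.2257) (5.7346, 61) (0, 61)]  |A|=565.554
8. canonical 7-gon: [(0, 41.4704) (22.4463, 26.2664) (22.4477, 26.2666) (31.2434, 31.8094) (25.4078, 42.2257) (5.7346, 61) (0, 61)]
9. shoelace: 565.554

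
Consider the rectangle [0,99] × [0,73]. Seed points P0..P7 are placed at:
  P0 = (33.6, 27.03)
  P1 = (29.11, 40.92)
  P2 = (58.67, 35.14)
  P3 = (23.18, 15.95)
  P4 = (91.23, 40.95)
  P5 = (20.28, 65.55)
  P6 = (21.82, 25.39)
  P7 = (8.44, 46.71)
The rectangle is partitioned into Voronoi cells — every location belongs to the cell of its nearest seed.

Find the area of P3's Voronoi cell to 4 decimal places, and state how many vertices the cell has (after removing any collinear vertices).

Area of P3's cell: 798.3886 (4 vertices)

1. box [0,99]×[0,73]: [(0, 0) (99, 0) (99, 73) (0, 73)]
2. ⊥bis P3·P0 via (28.39,21.49): [(0, 48.1889) (0, 0) (51.2412, 0)]  |A|=1234.6278
3. ⊥bis P3·P1 via (26.145,28.435): [(19.2686, 30.068) (0, 34.644) (0, 0) (51.2412, 0)]  |A|=1104.1324
4. ⊥bis P3·P2 via (40.925,25.545): [(19.2686, 30.068) (0, 34.644) (0, 0) (51.2412, 0)]  |A|=1104.1324
5. ⊥bis P3·P4 via (57.205,28.45): [(19.2686, 30.068) (0, 34.644) (0, 0) (51.2412, 0)]  |A|=1104.1324
6. ⊥bis P3·P5 via (21.73,40.75): [(19.2686, 30.068) (0, 34.644) (0, 0) (51.2412, 0)]  |A|=1104.1324
7. ⊥bis P3·P6 via (22.5,20.67): [(28.3637, 21.5148) (0, 17.4285) (0, 0) (51.2412, 0)]  |A|=798.3886
8. ⊥bis P3·P7 via (15.81,31.33): [(28.3637, 21.5148) (0, 17.4285) (0, 0) (51.2412, 0)]  |A|=798.3886
9. canonical 4-gon: [(28.3637, 21.5148) (0, 17.4285) (0, 0) (51.2412, 0)]
10. shoelace: 798.3886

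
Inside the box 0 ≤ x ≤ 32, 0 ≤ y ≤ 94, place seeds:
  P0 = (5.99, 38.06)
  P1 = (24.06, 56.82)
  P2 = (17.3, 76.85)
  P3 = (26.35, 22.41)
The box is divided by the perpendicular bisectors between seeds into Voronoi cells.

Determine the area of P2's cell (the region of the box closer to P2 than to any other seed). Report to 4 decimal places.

1. box [0,32]×[0,94]: [(0, 0) (32, 0) (32, 94) (0, 94)]
2. ⊥bis P2·P0 via (11.645,57.455): [(0, 60.8503) (32, 51.5201) (32, 94) (0, 94)]  |A|=1210.0732
3. ⊥bis P2·P1 via (20.68,66.835): [(0, 60.8503) (1.5812, 60.3893) (32, 70.6554) (32, 94) (0, 94)]  |A|=919.0366
4. ⊥bis P2·P3 via (21.825,49.63): [(0, 60.8503) (1.5812, 60.3893) (32, 70.6554) (32, 94) (0, 94)]  |A|=919.0366
5. canonical 5-gon: [(0, 60.8503) (1.5812, 60.3893) (32, 70.6554) (32, 94) (0, 94)]
6. shoelace: 919.0366

Area of P2's cell: 919.0366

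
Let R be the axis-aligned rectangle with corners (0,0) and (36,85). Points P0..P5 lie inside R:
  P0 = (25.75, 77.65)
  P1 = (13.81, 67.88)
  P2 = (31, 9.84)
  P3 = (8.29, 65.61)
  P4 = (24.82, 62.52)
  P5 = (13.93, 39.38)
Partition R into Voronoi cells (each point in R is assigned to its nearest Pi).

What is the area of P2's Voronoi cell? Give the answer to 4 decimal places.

1. box [0,36]×[0,85]: [(0, 0) (36, 0) (36, 85) (0, 85)]
2. ⊥bis P2·P0 via (28.375,43.745): [(0, 41.5481) (0, 0) (36, 0) (36, 44.3353)]  |A|=1545.9028
3. ⊥bis P2·P1 via (22.405,38.86): [(0, 32.2242) (0, 0) (36, 0) (36, 42.8865)]  |A|=1351.9926
4. ⊥bis P2·P3 via (19.645,37.725): [(22.505, 38.8896) (0, 29.7254) (0, 0) (36, 0) (36, 42.8865)]  |A|=1323.8748
5. ⊥bis P2·P4 via (27.91,36.18): [(10.9709, 34.1928) (0, 29.7254) (0, 0) (36, 0) (36, 37.1291)]  |A|=1243.1817
6. ⊥bis P2·P5 via (22.465,24.61): [(0, 11.6284) (0, 0) (36, 0) (36, 32.4313)]  |A|=793.0747
7. canonical 4-gon: [(0, 11.6284) (0, 0) (36, 0) (36, 32.4313)]
8. shoelace: 793.0747

Area of P2's cell: 793.0747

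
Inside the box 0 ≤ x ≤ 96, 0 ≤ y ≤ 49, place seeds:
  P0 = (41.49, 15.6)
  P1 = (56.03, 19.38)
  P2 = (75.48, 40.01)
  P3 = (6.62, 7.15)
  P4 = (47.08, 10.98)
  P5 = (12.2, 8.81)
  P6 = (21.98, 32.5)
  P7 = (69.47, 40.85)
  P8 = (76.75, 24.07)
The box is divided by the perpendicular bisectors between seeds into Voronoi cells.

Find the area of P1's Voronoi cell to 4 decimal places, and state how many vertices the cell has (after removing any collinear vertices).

1. box [0,96]×[0,49]: [(0, 0) (96, 0) (96, 49) (0, 49)]
2. ⊥bis P1·P0 via (48.76,17.49): [(53.3069, 0) (96, 0) (96, 49) (40.5683, 49)]  |A|=2404.058
3. ⊥bis P1·P2 via (65.755,29.695): [(53.3069, 0) (96, 0) (96, 1.18) (45.2788, 49) (40.5683, 49)]  |A|=1191.313
4. ⊥bis P1·P3 via (31.325,13.265): [(53.3069, 0) (96, 0) (96, 1.18) (45.2788, 49) (40.5683, 49)]  |A|=1191.313
5. ⊥bis P1·P4 via (51.555,15.18): [(48.5198, 18.4139) (65.8022, 0) (96, 0) (96, 1.18) (45.2788, 49) (40.5683, 49)]  |A|=1076.2698
6. ⊥bis P1·P5 via (34.115,14.095): [(48.5198, 18.4139) (65.8022, 0) (96, 0) (96, 1.18) (45.2788, 49) (40.5683, 49)]  |A|=1076.2698
7. ⊥bis P1·P6 via (39.005,25.94): [(43.5182, 37.653) (48.5198, 18.4139) (65.8022, 0) (96, 0) (96, 1.18) (47.1945, 47.1939)]  |A|=1037.0861
8. ⊥bis P1·P7 via (62.75,30.115): [(44.9155, 41.2792) (43.5182, 37.653) (48.5198, 18.4139) (65.8022, 0) (96, 0) (96, 1.18) (70.3669, 25.3469)]  |A|=943.6628
9. ⊥bis P1·P8 via (66.39,21.725): [(64.7783, 28.8453) (44.9155, 41.2792) (43.5182, 37.653) (48.5198, 18.4139) (65.8022, 0) (71.3075, 0)]  |A|=546.419
10. canonical 6-gon: [(64.7783, 28.8453) (44.9155, 41.2792) (43.5182, 37.653) (48.5198, 18.4139) (65.8022, 0) (71.3075, 0)]
11. shoelace: 546.419

Area of P1's cell: 546.4190 (6 vertices)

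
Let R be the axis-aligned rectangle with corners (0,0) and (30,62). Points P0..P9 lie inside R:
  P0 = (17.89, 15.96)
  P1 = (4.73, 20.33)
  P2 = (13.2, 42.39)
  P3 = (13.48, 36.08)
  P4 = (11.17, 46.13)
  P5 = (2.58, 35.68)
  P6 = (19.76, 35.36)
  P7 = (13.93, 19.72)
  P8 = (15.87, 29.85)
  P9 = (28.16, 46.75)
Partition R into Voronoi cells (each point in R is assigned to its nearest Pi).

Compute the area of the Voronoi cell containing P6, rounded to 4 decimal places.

Area of P6's cell: 154.0187

1. box [0,30]×[0,62]: [(0, 0) (30, 0) (30, 62) (0, 62)]
2. ⊥bis P6·P0 via (18.825,25.66): [(0, 27.4746) (30, 24.5828) (30, 62) (0, 62)]  |A|=1079.139
3. ⊥bis P6·P1 via (12.245,27.845): [(0, 40.09) (13.9612, 26.1288) (30, 24.5828) (30, 62) (0, 62)]  |A|=991.076
4. ⊥bis P6·P2 via (16.48,38.875): [(8.5835, 31.5065) (13.9612, 26.1288) (30, 24.5828) (30, 51.4911)]  |A|=327.1086
5. ⊥bis P6·P3 via (16.62,35.72): [(17.0418, 39.3993) (15.5033, 25.9802) (30, 24.5828) (30, 51.4911)]  |A|=272.682
6. ⊥bis P6·P4 via (15.465,40.745): [(17.0418, 39.3993) (15.5033, 25.9802) (30, 24.5828) (30, 51.4911)]  |A|=272.682
7. ⊥bis P6·P5 via (11.17,35.52): [(17.0418, 39.3993) (15.5033, 25.9802) (30, 24.5828) (30, 51.4911)]  |A|=272.682
8. ⊥bis P6·P7 via (16.845,27.54): [(17.0418, 39.3993) (15.7298, 27.9557) (22.9569, 25.2617) (30, 24.5828) (30, 51.4911)]  |A|=265.2383
9. ⊥bis P6·P8 via (17.815,32.605): [(17.0418, 39.3993) (16.3791, 33.6187) (29.0481, 24.6746) (30, 24.5828) (30, 51.4911)]  |A|=220.3792
10. ⊥bis P6·P9 via (23.96,41.055): [(21.0869, 43.1739) (17.0418, 39.3993) (16.3791, 33.6187) (29.0481, 24.6746) (30, 24.5828) (30, 36.6006)]  |A|=154.0187
11. canonical 6-gon: [(21.0869, 43.1739) (17.0418, 39.3993) (16.3791, 33.6187) (29.0481, 24.6746) (30, 24.5828) (30, 36.6006)]
12. shoelace: 154.0187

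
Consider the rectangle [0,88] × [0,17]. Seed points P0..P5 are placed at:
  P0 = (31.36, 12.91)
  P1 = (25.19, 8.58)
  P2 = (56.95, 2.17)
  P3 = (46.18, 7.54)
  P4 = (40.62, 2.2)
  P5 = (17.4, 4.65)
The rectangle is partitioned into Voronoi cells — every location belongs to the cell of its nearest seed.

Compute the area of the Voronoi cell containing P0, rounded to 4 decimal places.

1. box [0,88]×[0,17]: [(0, 0) (88, 0) (88, 17) (0, 17)]
2. ⊥bis P0·P1 via (28.275,10.745): [(35.8157, 0) (88, 0) (88, 17) (23.8853, 17)]  |A|=988.5415
3. ⊥bis P0·P2 via (44.155,7.54): [(35.8157, 0) (40.9905, 0) (48.1253, 17) (23.8853, 17)]  |A|=250.0259
4. ⊥bis P0·P3 via (38.77,10.225): [(35.3206, 0.7054) (41.2249, 17) (23.8853, 17)]  |A|=141.2704
5. ⊥bis P0·P4 via (35.99,7.555): [(32.5817, 4.6082) (38.6294, 9.8371) (41.2249, 17) (23.8853, 17)]  |A|=122.3084
6. ⊥bis P0·P5 via (24.38,8.78): [(32.5817, 4.6082) (38.6294, 9.8371) (41.2249, 17) (23.8853, 17)]  |A|=122.3084
7. canonical 4-gon: [(32.5817, 4.6082) (38.6294, 9.8371) (41.2249, 17) (23.8853, 17)]
8. shoelace: 122.3084

Area of P0's cell: 122.3084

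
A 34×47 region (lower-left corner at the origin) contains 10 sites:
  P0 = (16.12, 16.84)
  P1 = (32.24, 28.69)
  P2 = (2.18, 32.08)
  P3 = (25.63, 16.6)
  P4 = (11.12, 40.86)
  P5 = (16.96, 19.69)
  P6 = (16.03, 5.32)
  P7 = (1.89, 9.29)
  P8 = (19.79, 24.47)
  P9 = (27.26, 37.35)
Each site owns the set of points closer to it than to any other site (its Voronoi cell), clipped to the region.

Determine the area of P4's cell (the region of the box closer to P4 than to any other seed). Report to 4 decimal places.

1. box [0,34]×[0,47]: [(0, 0) (34, 0) (34, 47) (0, 47)]
2. ⊥bis P4·P0 via (13.62,28.85): [(0, 26.0149) (34, 33.0923) (34, 47) (0, 47)]  |A|=593.1783
3. ⊥bis P4·P1 via (21.68,34.775): [(0, 26.0149) (18.899, 29.9489) (28.7244, 47) (0, 47)]  |A|=443.1912
4. ⊥bis P4·P2 via (6.65,36.47): [(0, 43.2412) (14.0464, 28.9388) (18.899, 29.9489) (28.7244, 47) (0, 47)]  |A|=322.207
5. ⊥bis P4·P3 via (18.375,28.73): [(0, 43.2412) (14.0464, 28.9388) (18.899, 29.9489) (28.7244, 47) (0, 47)]  |A|=322.207
6. ⊥bis P4·P5 via (14.04,30.275): [(0, 43.2412) (13.0125, 29.9916) (20.0409, 31.9304) (28.7244, 47) (0, 47)]  |A|=313.2739
7. ⊥bis P4·P6 via (13.575,23.09): [(0, 43.2412) (13.0125, 29.9916) (20.0409, 31.9304) (28.7244, 47) (0, 47)]  |A|=313.2739
8. ⊥bis P4·P7 via (6.505,25.075): [(0, 43.2412) (13.0125, 29.9916) (20.0409, 31.9304) (28.7244, 47) (0, 47)]  |A|=313.2739
9. ⊥bis P4·P8 via (15.455,32.665): [(0, 43.2412) (12.1197, 30.9007) (22.6605, 36.4766) (28.7244, 47) (0, 47)]  |A|=292.5568
10. ⊥bis P4·P9 via (19.19,39.105): [(0, 43.2412) (12.1197, 30.9007) (18.0929, 34.0604) (20.9069, 47) (0, 47)]  |A|=225.2718
11. canonical 5-gon: [(0, 43.2412) (12.1197, 30.9007) (18.0929, 34.0604) (20.9069, 47) (0, 47)]
12. shoelace: 225.2718

Area of P4's cell: 225.2718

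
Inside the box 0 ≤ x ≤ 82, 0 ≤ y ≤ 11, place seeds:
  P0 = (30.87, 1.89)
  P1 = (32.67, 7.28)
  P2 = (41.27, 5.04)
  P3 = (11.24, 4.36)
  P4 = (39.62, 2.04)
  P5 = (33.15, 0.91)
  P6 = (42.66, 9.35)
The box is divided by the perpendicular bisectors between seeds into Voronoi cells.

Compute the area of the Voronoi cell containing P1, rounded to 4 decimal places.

1. box [0,82]×[0,11]: [(0, 0) (82, 0) (82, 11) (0, 11)]
2. ⊥bis P1·P0 via (31.77,4.585): [(45.4995, 0) (82, 0) (82, 11) (12.5606, 11)]  |A|=582.6691
3. ⊥bis P1·P2 via (36.97,6.16): [(36.1765, 3.1134) (38.2307, 11) (12.5606, 11)]  |A|=101.2239
4. ⊥bis P1·P3 via (21.955,5.82): [(21.6634, 7.9601) (36.1765, 3.1134) (38.2307, 11) (21.2492, 11)]  |A|=88.0179
5. ⊥bis P1·P4 via (36.145,4.66): [(21.6634, 7.9601) (35.2198, 3.4329) (36.8085, 5.5401) (38.2307, 11) (21.2492, 11)]  |A|=86.7562
6. ⊥bis P1·P5 via (32.91,4.095): [(21.6634, 7.9601) (33.177, 4.1151) (35.8882, 4.3194) (36.8085, 5.5401) (38.2307, 11) (21.2492, 11)]  |A|=85.6227
7. ⊥bis P1·P6 via (37.665,8.315): [(21.6634, 7.9601) (33.177, 4.1151) (35.8882, 4.3194) (36.8085, 5.5401) (37.6058, 8.6009) (37.1086, 11) (21.2492, 11)]  |A|=84.2768
8. canonical 7-gon: [(21.6634, 7.9601) (33.177, 4.1151) (35.8882, 4.3194) (36.8085, 5.5401) (37.6058, 8.6009) (37.1086, 11) (21.2492, 11)]
9. shoelace: 84.2768

Area of P1's cell: 84.2768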